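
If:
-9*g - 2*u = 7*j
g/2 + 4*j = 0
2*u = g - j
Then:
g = 0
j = 0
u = 0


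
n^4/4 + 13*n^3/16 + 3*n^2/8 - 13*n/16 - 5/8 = (n/4 + 1/2)*(n - 1)*(n + 1)*(n + 5/4)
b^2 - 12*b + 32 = (b - 8)*(b - 4)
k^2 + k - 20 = (k - 4)*(k + 5)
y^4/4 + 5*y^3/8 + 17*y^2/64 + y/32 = y*(y/4 + 1/2)*(y + 1/4)^2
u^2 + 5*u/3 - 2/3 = (u - 1/3)*(u + 2)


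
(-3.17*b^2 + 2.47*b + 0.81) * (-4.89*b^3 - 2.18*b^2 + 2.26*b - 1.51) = 15.5013*b^5 - 5.1677*b^4 - 16.5097*b^3 + 8.6031*b^2 - 1.8991*b - 1.2231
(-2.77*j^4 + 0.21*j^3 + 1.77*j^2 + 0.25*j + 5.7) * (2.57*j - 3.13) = -7.1189*j^5 + 9.2098*j^4 + 3.8916*j^3 - 4.8976*j^2 + 13.8665*j - 17.841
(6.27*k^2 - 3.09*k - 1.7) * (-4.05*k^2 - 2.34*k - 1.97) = -25.3935*k^4 - 2.1573*k^3 + 1.7637*k^2 + 10.0653*k + 3.349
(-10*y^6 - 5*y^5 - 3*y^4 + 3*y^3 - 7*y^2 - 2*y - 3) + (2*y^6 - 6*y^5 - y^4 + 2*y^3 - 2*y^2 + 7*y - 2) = -8*y^6 - 11*y^5 - 4*y^4 + 5*y^3 - 9*y^2 + 5*y - 5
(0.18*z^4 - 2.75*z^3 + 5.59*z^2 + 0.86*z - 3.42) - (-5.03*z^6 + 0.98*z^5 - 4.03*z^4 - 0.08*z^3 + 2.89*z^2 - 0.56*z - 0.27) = 5.03*z^6 - 0.98*z^5 + 4.21*z^4 - 2.67*z^3 + 2.7*z^2 + 1.42*z - 3.15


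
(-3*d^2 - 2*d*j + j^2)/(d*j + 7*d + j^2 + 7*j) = (-3*d + j)/(j + 7)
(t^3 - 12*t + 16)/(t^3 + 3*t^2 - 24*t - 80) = (t^2 - 4*t + 4)/(t^2 - t - 20)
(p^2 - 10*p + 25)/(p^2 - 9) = (p^2 - 10*p + 25)/(p^2 - 9)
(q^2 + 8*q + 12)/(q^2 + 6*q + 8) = (q + 6)/(q + 4)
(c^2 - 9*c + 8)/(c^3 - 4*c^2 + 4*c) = (c^2 - 9*c + 8)/(c*(c^2 - 4*c + 4))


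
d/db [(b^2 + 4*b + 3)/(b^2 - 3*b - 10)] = (-7*b^2 - 26*b - 31)/(b^4 - 6*b^3 - 11*b^2 + 60*b + 100)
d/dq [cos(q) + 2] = -sin(q)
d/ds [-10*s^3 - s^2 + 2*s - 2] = -30*s^2 - 2*s + 2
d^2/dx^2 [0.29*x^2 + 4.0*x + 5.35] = 0.580000000000000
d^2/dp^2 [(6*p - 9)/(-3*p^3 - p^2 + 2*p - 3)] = 6*(-(2*p - 3)*(9*p^2 + 2*p - 2)^2 + (18*p^2 + 4*p + (2*p - 3)*(9*p + 1) - 4)*(3*p^3 + p^2 - 2*p + 3))/(3*p^3 + p^2 - 2*p + 3)^3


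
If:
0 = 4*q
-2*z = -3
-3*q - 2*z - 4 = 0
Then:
No Solution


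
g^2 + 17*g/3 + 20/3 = (g + 5/3)*(g + 4)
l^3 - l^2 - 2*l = l*(l - 2)*(l + 1)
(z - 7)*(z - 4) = z^2 - 11*z + 28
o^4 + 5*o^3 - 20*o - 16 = (o - 2)*(o + 1)*(o + 2)*(o + 4)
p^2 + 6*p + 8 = (p + 2)*(p + 4)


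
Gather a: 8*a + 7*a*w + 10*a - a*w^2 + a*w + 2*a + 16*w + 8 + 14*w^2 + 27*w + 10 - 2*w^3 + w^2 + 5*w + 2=a*(-w^2 + 8*w + 20) - 2*w^3 + 15*w^2 + 48*w + 20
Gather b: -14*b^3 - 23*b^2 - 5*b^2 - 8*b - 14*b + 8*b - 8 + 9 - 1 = -14*b^3 - 28*b^2 - 14*b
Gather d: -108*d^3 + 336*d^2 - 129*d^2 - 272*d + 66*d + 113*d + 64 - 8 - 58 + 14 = -108*d^3 + 207*d^2 - 93*d + 12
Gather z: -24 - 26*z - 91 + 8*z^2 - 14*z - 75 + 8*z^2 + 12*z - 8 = 16*z^2 - 28*z - 198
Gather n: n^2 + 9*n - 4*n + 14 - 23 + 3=n^2 + 5*n - 6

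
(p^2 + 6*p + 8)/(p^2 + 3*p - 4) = (p + 2)/(p - 1)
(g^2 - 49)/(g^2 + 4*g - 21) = (g - 7)/(g - 3)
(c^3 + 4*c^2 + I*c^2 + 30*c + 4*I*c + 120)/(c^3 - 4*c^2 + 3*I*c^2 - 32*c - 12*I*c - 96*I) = (c^2 + I*c + 30)/(c^2 + c*(-8 + 3*I) - 24*I)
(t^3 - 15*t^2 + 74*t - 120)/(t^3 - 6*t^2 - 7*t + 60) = (t - 6)/(t + 3)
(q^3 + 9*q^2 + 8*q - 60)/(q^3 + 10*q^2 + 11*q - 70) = (q + 6)/(q + 7)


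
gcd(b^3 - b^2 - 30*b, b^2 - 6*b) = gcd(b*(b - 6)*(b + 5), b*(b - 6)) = b^2 - 6*b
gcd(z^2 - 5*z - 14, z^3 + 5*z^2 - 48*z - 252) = z - 7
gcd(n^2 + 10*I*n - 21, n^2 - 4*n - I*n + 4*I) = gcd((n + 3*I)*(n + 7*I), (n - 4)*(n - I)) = 1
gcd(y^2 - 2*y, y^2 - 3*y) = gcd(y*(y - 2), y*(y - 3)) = y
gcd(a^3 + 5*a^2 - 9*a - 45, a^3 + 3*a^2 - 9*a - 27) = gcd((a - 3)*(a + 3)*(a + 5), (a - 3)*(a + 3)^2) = a^2 - 9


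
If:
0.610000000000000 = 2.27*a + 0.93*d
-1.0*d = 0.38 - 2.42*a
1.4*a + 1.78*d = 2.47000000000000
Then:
No Solution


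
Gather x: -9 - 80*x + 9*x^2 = 9*x^2 - 80*x - 9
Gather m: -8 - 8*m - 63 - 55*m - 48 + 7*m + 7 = -56*m - 112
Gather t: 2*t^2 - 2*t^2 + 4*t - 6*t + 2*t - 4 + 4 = 0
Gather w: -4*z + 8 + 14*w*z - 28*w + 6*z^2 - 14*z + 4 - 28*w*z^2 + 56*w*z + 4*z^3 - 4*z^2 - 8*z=w*(-28*z^2 + 70*z - 28) + 4*z^3 + 2*z^2 - 26*z + 12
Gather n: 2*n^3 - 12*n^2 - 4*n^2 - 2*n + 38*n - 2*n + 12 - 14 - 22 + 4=2*n^3 - 16*n^2 + 34*n - 20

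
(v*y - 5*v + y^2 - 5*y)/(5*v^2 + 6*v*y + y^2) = (y - 5)/(5*v + y)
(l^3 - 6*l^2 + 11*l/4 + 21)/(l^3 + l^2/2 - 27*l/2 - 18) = (l - 7/2)/(l + 3)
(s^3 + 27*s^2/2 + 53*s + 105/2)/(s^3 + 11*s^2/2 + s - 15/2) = (s + 7)/(s - 1)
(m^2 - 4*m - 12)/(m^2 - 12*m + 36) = (m + 2)/(m - 6)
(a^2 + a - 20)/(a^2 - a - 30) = (a - 4)/(a - 6)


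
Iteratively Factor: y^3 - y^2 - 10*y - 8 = (y + 2)*(y^2 - 3*y - 4) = (y + 1)*(y + 2)*(y - 4)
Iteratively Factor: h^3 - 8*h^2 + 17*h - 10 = (h - 1)*(h^2 - 7*h + 10) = (h - 5)*(h - 1)*(h - 2)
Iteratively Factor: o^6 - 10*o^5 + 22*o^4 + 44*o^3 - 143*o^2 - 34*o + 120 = (o - 3)*(o^5 - 7*o^4 + o^3 + 47*o^2 - 2*o - 40) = (o - 3)*(o - 1)*(o^4 - 6*o^3 - 5*o^2 + 42*o + 40) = (o - 5)*(o - 3)*(o - 1)*(o^3 - o^2 - 10*o - 8) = (o - 5)*(o - 4)*(o - 3)*(o - 1)*(o^2 + 3*o + 2) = (o - 5)*(o - 4)*(o - 3)*(o - 1)*(o + 2)*(o + 1)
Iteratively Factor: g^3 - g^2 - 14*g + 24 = (g - 3)*(g^2 + 2*g - 8) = (g - 3)*(g + 4)*(g - 2)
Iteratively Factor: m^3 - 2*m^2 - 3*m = (m - 3)*(m^2 + m) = (m - 3)*(m + 1)*(m)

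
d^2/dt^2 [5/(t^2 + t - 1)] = 10*(-t^2 - t + (2*t + 1)^2 + 1)/(t^2 + t - 1)^3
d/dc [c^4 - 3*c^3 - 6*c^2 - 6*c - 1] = 4*c^3 - 9*c^2 - 12*c - 6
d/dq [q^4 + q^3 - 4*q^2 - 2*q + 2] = 4*q^3 + 3*q^2 - 8*q - 2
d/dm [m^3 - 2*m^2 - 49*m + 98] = 3*m^2 - 4*m - 49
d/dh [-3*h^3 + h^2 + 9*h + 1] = -9*h^2 + 2*h + 9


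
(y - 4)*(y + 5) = y^2 + y - 20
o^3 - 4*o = o*(o - 2)*(o + 2)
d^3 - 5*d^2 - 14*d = d*(d - 7)*(d + 2)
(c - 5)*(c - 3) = c^2 - 8*c + 15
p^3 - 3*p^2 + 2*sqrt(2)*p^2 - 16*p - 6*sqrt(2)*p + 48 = (p - 3)*(p - 2*sqrt(2))*(p + 4*sqrt(2))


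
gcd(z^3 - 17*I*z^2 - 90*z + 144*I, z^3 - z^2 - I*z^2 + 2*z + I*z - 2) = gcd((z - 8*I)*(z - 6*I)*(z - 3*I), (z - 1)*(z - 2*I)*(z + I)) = 1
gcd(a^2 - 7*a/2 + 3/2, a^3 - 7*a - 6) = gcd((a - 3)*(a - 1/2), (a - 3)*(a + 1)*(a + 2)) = a - 3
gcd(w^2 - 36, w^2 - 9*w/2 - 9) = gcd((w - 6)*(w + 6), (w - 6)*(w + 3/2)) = w - 6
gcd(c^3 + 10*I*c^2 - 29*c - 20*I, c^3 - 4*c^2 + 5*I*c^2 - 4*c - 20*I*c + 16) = c^2 + 5*I*c - 4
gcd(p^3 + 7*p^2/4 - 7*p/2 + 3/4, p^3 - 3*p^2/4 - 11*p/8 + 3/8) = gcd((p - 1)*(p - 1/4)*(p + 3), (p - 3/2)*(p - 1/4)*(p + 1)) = p - 1/4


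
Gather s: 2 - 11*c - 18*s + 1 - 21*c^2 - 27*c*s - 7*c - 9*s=-21*c^2 - 18*c + s*(-27*c - 27) + 3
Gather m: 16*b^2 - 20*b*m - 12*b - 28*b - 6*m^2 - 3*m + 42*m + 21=16*b^2 - 40*b - 6*m^2 + m*(39 - 20*b) + 21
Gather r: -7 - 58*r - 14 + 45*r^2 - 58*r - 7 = 45*r^2 - 116*r - 28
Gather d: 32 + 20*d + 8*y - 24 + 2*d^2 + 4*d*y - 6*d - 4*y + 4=2*d^2 + d*(4*y + 14) + 4*y + 12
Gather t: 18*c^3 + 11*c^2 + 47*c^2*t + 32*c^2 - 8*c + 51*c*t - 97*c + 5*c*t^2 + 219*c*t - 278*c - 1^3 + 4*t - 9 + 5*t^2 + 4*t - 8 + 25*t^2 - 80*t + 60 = 18*c^3 + 43*c^2 - 383*c + t^2*(5*c + 30) + t*(47*c^2 + 270*c - 72) + 42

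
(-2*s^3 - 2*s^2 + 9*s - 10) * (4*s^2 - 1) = -8*s^5 - 8*s^4 + 38*s^3 - 38*s^2 - 9*s + 10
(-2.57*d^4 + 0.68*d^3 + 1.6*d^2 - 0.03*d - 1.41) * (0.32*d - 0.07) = -0.8224*d^5 + 0.3975*d^4 + 0.4644*d^3 - 0.1216*d^2 - 0.4491*d + 0.0987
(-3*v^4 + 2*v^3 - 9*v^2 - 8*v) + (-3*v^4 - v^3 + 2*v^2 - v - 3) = -6*v^4 + v^3 - 7*v^2 - 9*v - 3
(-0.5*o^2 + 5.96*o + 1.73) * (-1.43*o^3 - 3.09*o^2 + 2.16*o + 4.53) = 0.715*o^5 - 6.9778*o^4 - 21.9703*o^3 + 5.2629*o^2 + 30.7356*o + 7.8369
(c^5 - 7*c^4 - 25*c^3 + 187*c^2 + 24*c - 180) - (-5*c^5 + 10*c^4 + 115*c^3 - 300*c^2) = 6*c^5 - 17*c^4 - 140*c^3 + 487*c^2 + 24*c - 180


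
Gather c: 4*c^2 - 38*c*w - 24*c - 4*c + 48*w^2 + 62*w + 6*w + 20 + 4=4*c^2 + c*(-38*w - 28) + 48*w^2 + 68*w + 24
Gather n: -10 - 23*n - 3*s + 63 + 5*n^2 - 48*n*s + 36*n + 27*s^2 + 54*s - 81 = 5*n^2 + n*(13 - 48*s) + 27*s^2 + 51*s - 28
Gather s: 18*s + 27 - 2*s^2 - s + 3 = -2*s^2 + 17*s + 30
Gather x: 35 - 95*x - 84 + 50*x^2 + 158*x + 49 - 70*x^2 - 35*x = -20*x^2 + 28*x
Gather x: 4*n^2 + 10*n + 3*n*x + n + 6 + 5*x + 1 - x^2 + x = 4*n^2 + 11*n - x^2 + x*(3*n + 6) + 7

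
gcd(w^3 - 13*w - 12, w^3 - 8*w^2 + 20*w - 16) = w - 4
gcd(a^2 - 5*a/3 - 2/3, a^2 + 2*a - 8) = a - 2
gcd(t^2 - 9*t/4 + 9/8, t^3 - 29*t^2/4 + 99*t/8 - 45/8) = t^2 - 9*t/4 + 9/8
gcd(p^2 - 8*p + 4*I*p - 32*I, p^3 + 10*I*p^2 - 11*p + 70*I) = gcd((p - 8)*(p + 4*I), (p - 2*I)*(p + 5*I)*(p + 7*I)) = 1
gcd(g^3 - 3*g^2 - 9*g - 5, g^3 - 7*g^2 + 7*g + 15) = g^2 - 4*g - 5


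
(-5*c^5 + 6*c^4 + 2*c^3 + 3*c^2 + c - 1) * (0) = 0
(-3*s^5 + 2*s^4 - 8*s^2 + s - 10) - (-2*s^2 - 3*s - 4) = -3*s^5 + 2*s^4 - 6*s^2 + 4*s - 6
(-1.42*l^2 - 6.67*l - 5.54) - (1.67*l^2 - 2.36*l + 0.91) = -3.09*l^2 - 4.31*l - 6.45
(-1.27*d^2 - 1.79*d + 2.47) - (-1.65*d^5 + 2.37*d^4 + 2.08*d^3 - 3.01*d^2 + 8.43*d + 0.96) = 1.65*d^5 - 2.37*d^4 - 2.08*d^3 + 1.74*d^2 - 10.22*d + 1.51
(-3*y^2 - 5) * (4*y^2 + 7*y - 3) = -12*y^4 - 21*y^3 - 11*y^2 - 35*y + 15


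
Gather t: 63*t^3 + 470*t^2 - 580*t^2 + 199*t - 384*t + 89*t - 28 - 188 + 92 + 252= 63*t^3 - 110*t^2 - 96*t + 128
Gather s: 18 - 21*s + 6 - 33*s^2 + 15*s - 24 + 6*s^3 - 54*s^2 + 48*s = 6*s^3 - 87*s^2 + 42*s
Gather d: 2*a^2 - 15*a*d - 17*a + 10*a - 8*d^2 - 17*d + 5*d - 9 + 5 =2*a^2 - 7*a - 8*d^2 + d*(-15*a - 12) - 4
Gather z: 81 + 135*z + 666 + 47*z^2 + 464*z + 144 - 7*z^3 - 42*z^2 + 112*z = -7*z^3 + 5*z^2 + 711*z + 891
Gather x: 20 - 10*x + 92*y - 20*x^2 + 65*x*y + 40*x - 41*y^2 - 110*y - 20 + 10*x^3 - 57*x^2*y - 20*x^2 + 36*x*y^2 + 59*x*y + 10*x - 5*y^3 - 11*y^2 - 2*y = 10*x^3 + x^2*(-57*y - 40) + x*(36*y^2 + 124*y + 40) - 5*y^3 - 52*y^2 - 20*y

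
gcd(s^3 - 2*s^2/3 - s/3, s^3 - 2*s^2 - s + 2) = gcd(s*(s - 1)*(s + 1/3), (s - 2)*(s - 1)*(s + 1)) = s - 1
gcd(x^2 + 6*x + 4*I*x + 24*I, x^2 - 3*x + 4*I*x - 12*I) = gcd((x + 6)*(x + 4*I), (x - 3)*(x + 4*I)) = x + 4*I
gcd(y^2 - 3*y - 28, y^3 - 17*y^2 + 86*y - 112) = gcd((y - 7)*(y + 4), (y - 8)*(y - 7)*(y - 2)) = y - 7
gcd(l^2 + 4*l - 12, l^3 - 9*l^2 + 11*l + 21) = 1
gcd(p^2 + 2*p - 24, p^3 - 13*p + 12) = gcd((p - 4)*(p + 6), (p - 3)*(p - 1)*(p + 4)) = 1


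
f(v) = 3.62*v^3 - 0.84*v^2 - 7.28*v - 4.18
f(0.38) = -6.87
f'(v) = 10.86*v^2 - 1.68*v - 7.28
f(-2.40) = -41.59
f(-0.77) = -0.73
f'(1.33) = 9.70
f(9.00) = 2501.24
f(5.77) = 621.25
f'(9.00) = 857.26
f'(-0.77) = 0.45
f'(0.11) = -7.33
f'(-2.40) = 59.31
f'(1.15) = 5.15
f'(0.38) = -6.35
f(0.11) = -4.99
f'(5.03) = 259.04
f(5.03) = 398.64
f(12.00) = 6042.86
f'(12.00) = 1536.40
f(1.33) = -6.83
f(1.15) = -8.16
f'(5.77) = 344.59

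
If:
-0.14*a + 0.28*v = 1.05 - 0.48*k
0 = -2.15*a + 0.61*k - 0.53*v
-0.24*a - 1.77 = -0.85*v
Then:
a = -0.23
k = 0.94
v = 2.02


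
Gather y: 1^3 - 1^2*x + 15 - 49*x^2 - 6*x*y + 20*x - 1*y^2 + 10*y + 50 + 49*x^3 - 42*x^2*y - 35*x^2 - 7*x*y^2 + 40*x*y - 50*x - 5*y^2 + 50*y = 49*x^3 - 84*x^2 - 31*x + y^2*(-7*x - 6) + y*(-42*x^2 + 34*x + 60) + 66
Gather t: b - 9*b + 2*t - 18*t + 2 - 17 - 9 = -8*b - 16*t - 24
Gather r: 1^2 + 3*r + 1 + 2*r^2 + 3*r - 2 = 2*r^2 + 6*r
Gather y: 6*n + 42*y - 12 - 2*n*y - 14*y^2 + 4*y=6*n - 14*y^2 + y*(46 - 2*n) - 12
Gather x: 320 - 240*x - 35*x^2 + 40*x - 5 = -35*x^2 - 200*x + 315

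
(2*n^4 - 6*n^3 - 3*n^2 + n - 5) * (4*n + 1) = 8*n^5 - 22*n^4 - 18*n^3 + n^2 - 19*n - 5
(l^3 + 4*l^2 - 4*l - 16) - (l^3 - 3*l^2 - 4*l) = 7*l^2 - 16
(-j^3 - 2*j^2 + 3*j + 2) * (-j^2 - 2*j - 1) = j^5 + 4*j^4 + 2*j^3 - 6*j^2 - 7*j - 2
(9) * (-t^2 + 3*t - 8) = -9*t^2 + 27*t - 72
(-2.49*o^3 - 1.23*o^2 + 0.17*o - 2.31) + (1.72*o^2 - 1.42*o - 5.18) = -2.49*o^3 + 0.49*o^2 - 1.25*o - 7.49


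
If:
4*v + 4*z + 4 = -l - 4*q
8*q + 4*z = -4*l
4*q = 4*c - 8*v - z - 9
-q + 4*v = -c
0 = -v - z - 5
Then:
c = 289/46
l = -146/23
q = 257/46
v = -4/23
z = -111/23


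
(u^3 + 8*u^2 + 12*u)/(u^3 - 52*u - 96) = u/(u - 8)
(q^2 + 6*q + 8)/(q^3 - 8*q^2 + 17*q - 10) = (q^2 + 6*q + 8)/(q^3 - 8*q^2 + 17*q - 10)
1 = 1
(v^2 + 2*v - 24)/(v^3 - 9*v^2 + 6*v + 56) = (v + 6)/(v^2 - 5*v - 14)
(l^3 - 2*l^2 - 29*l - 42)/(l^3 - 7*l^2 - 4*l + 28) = (l + 3)/(l - 2)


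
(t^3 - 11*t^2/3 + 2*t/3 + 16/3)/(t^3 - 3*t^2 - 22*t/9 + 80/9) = 3*(t + 1)/(3*t + 5)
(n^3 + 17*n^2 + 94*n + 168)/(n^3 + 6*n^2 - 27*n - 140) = (n + 6)/(n - 5)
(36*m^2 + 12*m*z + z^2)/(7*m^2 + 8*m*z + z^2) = (36*m^2 + 12*m*z + z^2)/(7*m^2 + 8*m*z + z^2)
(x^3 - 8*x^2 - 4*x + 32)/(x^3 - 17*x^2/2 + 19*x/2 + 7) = 2*(x^2 - 6*x - 16)/(2*x^2 - 13*x - 7)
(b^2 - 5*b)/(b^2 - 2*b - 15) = b/(b + 3)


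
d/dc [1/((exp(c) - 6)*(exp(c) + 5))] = (1 - 2*exp(c))*exp(c)/(exp(4*c) - 2*exp(3*c) - 59*exp(2*c) + 60*exp(c) + 900)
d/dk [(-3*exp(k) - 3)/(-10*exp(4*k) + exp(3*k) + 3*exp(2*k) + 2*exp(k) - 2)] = 3*((exp(k) + 1)*(-40*exp(3*k) + 3*exp(2*k) + 6*exp(k) + 2) + 10*exp(4*k) - exp(3*k) - 3*exp(2*k) - 2*exp(k) + 2)*exp(k)/(-10*exp(4*k) + exp(3*k) + 3*exp(2*k) + 2*exp(k) - 2)^2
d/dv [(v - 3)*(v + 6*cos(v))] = v + (3 - v)*(6*sin(v) - 1) + 6*cos(v)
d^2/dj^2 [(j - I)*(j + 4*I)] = 2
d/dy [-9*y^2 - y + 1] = -18*y - 1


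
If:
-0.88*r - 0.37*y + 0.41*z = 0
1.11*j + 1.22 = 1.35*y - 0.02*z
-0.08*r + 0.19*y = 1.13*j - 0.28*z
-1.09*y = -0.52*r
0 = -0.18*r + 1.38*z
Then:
No Solution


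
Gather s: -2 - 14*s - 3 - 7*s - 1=-21*s - 6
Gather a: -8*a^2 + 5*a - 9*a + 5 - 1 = -8*a^2 - 4*a + 4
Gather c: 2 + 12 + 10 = 24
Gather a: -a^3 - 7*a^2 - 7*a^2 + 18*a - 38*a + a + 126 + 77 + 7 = -a^3 - 14*a^2 - 19*a + 210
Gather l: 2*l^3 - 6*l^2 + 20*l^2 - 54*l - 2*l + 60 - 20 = 2*l^3 + 14*l^2 - 56*l + 40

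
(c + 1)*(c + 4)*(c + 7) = c^3 + 12*c^2 + 39*c + 28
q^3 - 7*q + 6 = (q - 2)*(q - 1)*(q + 3)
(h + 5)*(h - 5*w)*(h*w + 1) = h^3*w - 5*h^2*w^2 + 5*h^2*w + h^2 - 25*h*w^2 - 5*h*w + 5*h - 25*w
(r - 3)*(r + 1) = r^2 - 2*r - 3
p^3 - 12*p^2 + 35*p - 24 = (p - 8)*(p - 3)*(p - 1)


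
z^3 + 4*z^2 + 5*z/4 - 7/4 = (z - 1/2)*(z + 1)*(z + 7/2)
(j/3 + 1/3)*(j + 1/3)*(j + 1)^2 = j^4/3 + 10*j^3/9 + 4*j^2/3 + 2*j/3 + 1/9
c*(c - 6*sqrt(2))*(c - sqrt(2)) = c^3 - 7*sqrt(2)*c^2 + 12*c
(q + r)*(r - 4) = q*r - 4*q + r^2 - 4*r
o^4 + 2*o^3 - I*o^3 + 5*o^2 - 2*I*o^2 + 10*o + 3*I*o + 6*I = (o + 2)*(o - 3*I)*(o + I)^2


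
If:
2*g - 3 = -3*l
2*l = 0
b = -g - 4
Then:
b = -11/2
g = 3/2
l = 0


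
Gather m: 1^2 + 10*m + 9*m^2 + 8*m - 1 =9*m^2 + 18*m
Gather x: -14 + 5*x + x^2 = x^2 + 5*x - 14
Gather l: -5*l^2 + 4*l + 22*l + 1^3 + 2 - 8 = -5*l^2 + 26*l - 5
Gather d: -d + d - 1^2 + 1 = 0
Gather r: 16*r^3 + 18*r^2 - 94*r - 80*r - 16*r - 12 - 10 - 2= 16*r^3 + 18*r^2 - 190*r - 24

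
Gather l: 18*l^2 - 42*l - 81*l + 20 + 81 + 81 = 18*l^2 - 123*l + 182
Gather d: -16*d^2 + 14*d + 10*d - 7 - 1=-16*d^2 + 24*d - 8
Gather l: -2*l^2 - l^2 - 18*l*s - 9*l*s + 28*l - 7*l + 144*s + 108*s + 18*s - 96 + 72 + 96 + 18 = -3*l^2 + l*(21 - 27*s) + 270*s + 90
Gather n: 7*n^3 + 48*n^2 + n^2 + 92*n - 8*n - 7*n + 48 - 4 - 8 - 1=7*n^3 + 49*n^2 + 77*n + 35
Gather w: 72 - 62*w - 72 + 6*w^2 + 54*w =6*w^2 - 8*w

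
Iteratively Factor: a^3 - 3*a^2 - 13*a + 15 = (a - 5)*(a^2 + 2*a - 3) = (a - 5)*(a + 3)*(a - 1)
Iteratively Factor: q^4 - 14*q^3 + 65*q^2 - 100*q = (q - 5)*(q^3 - 9*q^2 + 20*q) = q*(q - 5)*(q^2 - 9*q + 20) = q*(q - 5)*(q - 4)*(q - 5)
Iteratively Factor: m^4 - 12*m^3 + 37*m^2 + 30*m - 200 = (m - 5)*(m^3 - 7*m^2 + 2*m + 40) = (m - 5)*(m - 4)*(m^2 - 3*m - 10) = (m - 5)*(m - 4)*(m + 2)*(m - 5)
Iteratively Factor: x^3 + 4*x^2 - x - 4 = (x - 1)*(x^2 + 5*x + 4) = (x - 1)*(x + 4)*(x + 1)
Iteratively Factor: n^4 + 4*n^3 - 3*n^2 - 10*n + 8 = (n - 1)*(n^3 + 5*n^2 + 2*n - 8) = (n - 1)^2*(n^2 + 6*n + 8) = (n - 1)^2*(n + 2)*(n + 4)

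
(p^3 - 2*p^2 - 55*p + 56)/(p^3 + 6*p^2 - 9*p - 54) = (p^3 - 2*p^2 - 55*p + 56)/(p^3 + 6*p^2 - 9*p - 54)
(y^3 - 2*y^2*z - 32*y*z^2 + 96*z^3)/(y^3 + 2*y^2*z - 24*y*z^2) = (y - 4*z)/y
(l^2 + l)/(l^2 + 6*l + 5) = l/(l + 5)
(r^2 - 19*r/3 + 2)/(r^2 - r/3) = (r - 6)/r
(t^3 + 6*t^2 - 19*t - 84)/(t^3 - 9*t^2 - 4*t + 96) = (t + 7)/(t - 8)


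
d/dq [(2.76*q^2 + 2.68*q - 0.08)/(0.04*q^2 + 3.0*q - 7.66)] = (8.1728*q^2 - 42.2768*q - 20.2888)/(0.0016*q^4 + 0.24*q^3 + 8.3872*q^2 - 45.96*q + 58.6756)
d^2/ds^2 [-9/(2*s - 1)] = -72/(2*s - 1)^3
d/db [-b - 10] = -1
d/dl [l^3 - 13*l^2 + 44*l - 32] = 3*l^2 - 26*l + 44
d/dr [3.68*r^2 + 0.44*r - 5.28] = 7.36*r + 0.44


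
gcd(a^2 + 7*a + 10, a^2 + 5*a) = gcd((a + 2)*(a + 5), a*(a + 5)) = a + 5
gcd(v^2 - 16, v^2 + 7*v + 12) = v + 4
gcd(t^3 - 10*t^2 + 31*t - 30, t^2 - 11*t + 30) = t - 5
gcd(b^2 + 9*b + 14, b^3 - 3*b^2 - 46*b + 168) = b + 7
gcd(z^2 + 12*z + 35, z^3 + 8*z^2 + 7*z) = z + 7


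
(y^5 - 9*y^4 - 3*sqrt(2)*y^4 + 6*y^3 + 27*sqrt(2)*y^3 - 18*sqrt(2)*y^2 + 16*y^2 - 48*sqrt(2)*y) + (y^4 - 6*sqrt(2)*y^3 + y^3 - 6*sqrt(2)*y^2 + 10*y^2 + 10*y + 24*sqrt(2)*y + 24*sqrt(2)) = y^5 - 8*y^4 - 3*sqrt(2)*y^4 + 7*y^3 + 21*sqrt(2)*y^3 - 24*sqrt(2)*y^2 + 26*y^2 - 24*sqrt(2)*y + 10*y + 24*sqrt(2)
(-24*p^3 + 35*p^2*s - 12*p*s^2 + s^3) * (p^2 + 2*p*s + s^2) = -24*p^5 - 13*p^4*s + 34*p^3*s^2 + 12*p^2*s^3 - 10*p*s^4 + s^5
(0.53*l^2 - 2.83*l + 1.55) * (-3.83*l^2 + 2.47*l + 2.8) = -2.0299*l^4 + 12.148*l^3 - 11.4426*l^2 - 4.0955*l + 4.34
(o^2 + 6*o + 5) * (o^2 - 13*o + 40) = o^4 - 7*o^3 - 33*o^2 + 175*o + 200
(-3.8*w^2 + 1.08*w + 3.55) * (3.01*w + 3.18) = -11.438*w^3 - 8.8332*w^2 + 14.1199*w + 11.289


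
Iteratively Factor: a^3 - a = (a)*(a^2 - 1) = a*(a + 1)*(a - 1)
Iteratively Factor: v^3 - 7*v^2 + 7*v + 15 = (v - 5)*(v^2 - 2*v - 3) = (v - 5)*(v + 1)*(v - 3)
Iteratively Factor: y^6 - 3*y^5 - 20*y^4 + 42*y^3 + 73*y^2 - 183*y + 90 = (y - 5)*(y^5 + 2*y^4 - 10*y^3 - 8*y^2 + 33*y - 18) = (y - 5)*(y - 2)*(y^4 + 4*y^3 - 2*y^2 - 12*y + 9) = (y - 5)*(y - 2)*(y + 3)*(y^3 + y^2 - 5*y + 3) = (y - 5)*(y - 2)*(y - 1)*(y + 3)*(y^2 + 2*y - 3) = (y - 5)*(y - 2)*(y - 1)*(y + 3)^2*(y - 1)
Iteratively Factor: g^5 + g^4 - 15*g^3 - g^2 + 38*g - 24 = (g - 1)*(g^4 + 2*g^3 - 13*g^2 - 14*g + 24) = (g - 1)^2*(g^3 + 3*g^2 - 10*g - 24) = (g - 1)^2*(g + 2)*(g^2 + g - 12) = (g - 3)*(g - 1)^2*(g + 2)*(g + 4)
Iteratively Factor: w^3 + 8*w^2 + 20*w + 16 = (w + 2)*(w^2 + 6*w + 8) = (w + 2)^2*(w + 4)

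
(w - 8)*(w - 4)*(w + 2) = w^3 - 10*w^2 + 8*w + 64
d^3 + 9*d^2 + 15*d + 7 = (d + 1)^2*(d + 7)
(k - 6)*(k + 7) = k^2 + k - 42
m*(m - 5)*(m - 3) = m^3 - 8*m^2 + 15*m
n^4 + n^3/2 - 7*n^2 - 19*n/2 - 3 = (n - 3)*(n + 1/2)*(n + 1)*(n + 2)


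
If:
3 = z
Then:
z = 3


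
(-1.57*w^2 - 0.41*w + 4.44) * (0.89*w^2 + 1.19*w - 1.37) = -1.3973*w^4 - 2.2332*w^3 + 5.6146*w^2 + 5.8453*w - 6.0828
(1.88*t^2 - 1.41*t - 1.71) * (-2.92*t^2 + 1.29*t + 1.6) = -5.4896*t^4 + 6.5424*t^3 + 6.1823*t^2 - 4.4619*t - 2.736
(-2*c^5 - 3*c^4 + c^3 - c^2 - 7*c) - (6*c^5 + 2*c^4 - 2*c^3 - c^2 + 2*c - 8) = -8*c^5 - 5*c^4 + 3*c^3 - 9*c + 8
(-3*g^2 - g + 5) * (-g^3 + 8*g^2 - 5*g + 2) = 3*g^5 - 23*g^4 + 2*g^3 + 39*g^2 - 27*g + 10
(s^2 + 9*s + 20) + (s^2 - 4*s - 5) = 2*s^2 + 5*s + 15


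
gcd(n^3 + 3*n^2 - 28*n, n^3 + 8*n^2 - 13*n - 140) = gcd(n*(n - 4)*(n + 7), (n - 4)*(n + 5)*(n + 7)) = n^2 + 3*n - 28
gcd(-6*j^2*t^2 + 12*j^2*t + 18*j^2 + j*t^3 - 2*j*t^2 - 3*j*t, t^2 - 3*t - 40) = 1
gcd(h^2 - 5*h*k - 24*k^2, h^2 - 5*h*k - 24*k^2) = h^2 - 5*h*k - 24*k^2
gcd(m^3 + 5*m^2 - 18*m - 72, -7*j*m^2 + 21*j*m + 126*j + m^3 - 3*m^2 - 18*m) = m + 3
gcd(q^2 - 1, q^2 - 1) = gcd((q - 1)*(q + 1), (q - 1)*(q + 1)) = q^2 - 1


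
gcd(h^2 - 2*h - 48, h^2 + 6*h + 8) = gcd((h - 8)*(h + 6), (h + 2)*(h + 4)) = 1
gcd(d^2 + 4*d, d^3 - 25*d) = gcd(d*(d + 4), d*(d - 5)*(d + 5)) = d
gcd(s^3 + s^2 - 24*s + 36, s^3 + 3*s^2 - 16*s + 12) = s^2 + 4*s - 12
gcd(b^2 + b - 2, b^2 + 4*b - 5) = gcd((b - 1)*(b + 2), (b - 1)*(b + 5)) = b - 1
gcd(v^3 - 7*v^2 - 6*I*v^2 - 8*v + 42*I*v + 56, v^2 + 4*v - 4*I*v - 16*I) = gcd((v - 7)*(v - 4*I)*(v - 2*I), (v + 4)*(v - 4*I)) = v - 4*I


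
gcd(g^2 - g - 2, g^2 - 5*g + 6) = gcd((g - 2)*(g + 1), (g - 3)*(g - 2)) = g - 2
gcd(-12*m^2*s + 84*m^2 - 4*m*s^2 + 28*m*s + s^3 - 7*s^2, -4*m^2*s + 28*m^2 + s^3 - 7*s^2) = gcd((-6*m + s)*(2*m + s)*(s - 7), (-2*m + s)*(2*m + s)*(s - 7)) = 2*m*s - 14*m + s^2 - 7*s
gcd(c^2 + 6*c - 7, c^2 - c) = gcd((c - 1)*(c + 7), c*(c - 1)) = c - 1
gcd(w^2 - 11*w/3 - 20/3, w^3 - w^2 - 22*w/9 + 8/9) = w + 4/3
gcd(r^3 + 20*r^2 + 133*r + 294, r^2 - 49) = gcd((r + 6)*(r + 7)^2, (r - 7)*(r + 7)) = r + 7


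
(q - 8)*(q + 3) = q^2 - 5*q - 24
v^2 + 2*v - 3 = (v - 1)*(v + 3)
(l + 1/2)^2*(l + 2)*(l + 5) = l^4 + 8*l^3 + 69*l^2/4 + 47*l/4 + 5/2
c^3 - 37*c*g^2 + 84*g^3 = (c - 4*g)*(c - 3*g)*(c + 7*g)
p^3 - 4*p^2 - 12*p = p*(p - 6)*(p + 2)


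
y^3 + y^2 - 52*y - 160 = (y - 8)*(y + 4)*(y + 5)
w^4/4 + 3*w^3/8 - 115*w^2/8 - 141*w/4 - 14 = (w/4 + 1/2)*(w - 8)*(w + 1/2)*(w + 7)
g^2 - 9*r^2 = (g - 3*r)*(g + 3*r)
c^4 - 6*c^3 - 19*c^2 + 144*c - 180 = (c - 6)*(c - 3)*(c - 2)*(c + 5)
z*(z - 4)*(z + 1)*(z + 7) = z^4 + 4*z^3 - 25*z^2 - 28*z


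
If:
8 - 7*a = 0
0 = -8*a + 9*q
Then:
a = 8/7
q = 64/63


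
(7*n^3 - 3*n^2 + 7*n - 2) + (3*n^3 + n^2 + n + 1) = 10*n^3 - 2*n^2 + 8*n - 1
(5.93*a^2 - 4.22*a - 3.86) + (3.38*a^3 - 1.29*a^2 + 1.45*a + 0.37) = 3.38*a^3 + 4.64*a^2 - 2.77*a - 3.49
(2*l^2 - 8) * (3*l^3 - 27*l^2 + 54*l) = 6*l^5 - 54*l^4 + 84*l^3 + 216*l^2 - 432*l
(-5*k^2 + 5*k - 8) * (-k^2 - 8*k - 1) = 5*k^4 + 35*k^3 - 27*k^2 + 59*k + 8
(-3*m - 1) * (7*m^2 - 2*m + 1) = -21*m^3 - m^2 - m - 1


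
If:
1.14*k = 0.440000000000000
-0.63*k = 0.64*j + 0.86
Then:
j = -1.72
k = 0.39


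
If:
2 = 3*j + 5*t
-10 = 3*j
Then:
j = -10/3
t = 12/5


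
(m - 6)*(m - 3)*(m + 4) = m^3 - 5*m^2 - 18*m + 72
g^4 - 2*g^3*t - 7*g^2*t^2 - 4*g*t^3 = g*(g - 4*t)*(g + t)^2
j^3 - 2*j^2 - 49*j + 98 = (j - 7)*(j - 2)*(j + 7)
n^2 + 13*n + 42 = (n + 6)*(n + 7)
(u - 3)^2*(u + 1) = u^3 - 5*u^2 + 3*u + 9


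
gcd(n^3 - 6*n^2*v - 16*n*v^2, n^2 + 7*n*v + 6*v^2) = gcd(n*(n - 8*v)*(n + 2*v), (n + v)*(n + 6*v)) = 1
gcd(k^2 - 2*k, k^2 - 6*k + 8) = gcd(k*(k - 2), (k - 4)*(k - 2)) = k - 2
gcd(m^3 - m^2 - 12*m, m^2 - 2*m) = m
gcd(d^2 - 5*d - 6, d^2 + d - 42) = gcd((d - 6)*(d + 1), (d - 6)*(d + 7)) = d - 6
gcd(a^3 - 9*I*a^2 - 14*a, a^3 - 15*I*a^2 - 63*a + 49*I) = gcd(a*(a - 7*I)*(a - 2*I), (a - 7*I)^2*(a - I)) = a - 7*I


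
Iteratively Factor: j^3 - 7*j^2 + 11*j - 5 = (j - 1)*(j^2 - 6*j + 5) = (j - 5)*(j - 1)*(j - 1)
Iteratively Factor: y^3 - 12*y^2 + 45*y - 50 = (y - 5)*(y^2 - 7*y + 10) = (y - 5)^2*(y - 2)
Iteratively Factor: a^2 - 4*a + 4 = (a - 2)*(a - 2)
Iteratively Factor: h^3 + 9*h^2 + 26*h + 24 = (h + 3)*(h^2 + 6*h + 8) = (h + 3)*(h + 4)*(h + 2)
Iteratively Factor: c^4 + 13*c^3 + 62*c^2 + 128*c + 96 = (c + 3)*(c^3 + 10*c^2 + 32*c + 32) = (c + 3)*(c + 4)*(c^2 + 6*c + 8) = (c + 3)*(c + 4)^2*(c + 2)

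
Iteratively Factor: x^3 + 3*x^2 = (x + 3)*(x^2) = x*(x + 3)*(x)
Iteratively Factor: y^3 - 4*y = (y - 2)*(y^2 + 2*y) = (y - 2)*(y + 2)*(y)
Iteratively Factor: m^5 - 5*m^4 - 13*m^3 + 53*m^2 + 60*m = (m - 5)*(m^4 - 13*m^2 - 12*m) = (m - 5)*(m - 4)*(m^3 + 4*m^2 + 3*m) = m*(m - 5)*(m - 4)*(m^2 + 4*m + 3) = m*(m - 5)*(m - 4)*(m + 1)*(m + 3)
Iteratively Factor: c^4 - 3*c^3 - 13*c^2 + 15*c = (c - 5)*(c^3 + 2*c^2 - 3*c) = c*(c - 5)*(c^2 + 2*c - 3) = c*(c - 5)*(c + 3)*(c - 1)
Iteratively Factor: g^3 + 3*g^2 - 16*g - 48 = (g - 4)*(g^2 + 7*g + 12) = (g - 4)*(g + 4)*(g + 3)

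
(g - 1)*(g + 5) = g^2 + 4*g - 5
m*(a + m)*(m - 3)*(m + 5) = a*m^3 + 2*a*m^2 - 15*a*m + m^4 + 2*m^3 - 15*m^2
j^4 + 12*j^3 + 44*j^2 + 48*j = j*(j + 2)*(j + 4)*(j + 6)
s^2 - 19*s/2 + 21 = (s - 6)*(s - 7/2)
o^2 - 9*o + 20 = (o - 5)*(o - 4)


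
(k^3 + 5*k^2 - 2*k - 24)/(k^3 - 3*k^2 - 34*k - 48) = (k^2 + 2*k - 8)/(k^2 - 6*k - 16)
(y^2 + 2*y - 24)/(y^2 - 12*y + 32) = (y + 6)/(y - 8)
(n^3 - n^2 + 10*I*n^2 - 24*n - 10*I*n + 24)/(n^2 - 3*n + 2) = (n^2 + 10*I*n - 24)/(n - 2)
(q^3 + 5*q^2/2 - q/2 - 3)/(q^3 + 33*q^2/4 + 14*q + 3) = 2*(2*q^2 + q - 3)/(4*q^2 + 25*q + 6)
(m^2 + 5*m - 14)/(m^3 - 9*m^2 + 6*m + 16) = (m + 7)/(m^2 - 7*m - 8)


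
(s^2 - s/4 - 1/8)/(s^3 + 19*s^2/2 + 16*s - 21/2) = (s + 1/4)/(s^2 + 10*s + 21)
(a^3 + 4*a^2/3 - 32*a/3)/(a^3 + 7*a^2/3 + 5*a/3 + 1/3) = a*(3*a^2 + 4*a - 32)/(3*a^3 + 7*a^2 + 5*a + 1)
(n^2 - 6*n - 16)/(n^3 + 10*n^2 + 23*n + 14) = (n - 8)/(n^2 + 8*n + 7)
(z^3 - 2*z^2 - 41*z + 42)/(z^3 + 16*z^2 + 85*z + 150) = (z^2 - 8*z + 7)/(z^2 + 10*z + 25)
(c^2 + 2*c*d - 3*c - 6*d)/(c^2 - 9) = (c + 2*d)/(c + 3)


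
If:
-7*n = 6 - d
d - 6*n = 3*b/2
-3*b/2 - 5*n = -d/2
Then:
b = 16/5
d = -12/5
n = -6/5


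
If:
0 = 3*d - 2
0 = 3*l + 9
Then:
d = 2/3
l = -3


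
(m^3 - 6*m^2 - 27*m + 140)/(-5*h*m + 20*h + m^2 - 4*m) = (-m^2 + 2*m + 35)/(5*h - m)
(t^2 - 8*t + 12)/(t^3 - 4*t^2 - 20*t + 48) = 1/(t + 4)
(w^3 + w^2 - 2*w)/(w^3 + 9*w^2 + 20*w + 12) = w*(w - 1)/(w^2 + 7*w + 6)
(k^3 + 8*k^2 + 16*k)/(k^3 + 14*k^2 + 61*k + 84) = k*(k + 4)/(k^2 + 10*k + 21)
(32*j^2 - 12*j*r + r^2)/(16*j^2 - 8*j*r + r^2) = (-8*j + r)/(-4*j + r)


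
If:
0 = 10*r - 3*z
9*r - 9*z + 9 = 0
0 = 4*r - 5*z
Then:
No Solution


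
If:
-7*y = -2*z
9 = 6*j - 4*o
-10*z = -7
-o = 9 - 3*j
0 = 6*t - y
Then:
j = 9/2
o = 9/2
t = 1/30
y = 1/5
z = 7/10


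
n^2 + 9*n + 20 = (n + 4)*(n + 5)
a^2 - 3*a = a*(a - 3)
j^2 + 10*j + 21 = (j + 3)*(j + 7)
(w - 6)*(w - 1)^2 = w^3 - 8*w^2 + 13*w - 6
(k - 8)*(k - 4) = k^2 - 12*k + 32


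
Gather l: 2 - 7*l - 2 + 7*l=0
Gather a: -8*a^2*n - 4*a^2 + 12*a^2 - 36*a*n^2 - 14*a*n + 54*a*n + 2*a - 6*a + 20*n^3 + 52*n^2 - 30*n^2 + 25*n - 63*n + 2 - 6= a^2*(8 - 8*n) + a*(-36*n^2 + 40*n - 4) + 20*n^3 + 22*n^2 - 38*n - 4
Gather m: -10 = -10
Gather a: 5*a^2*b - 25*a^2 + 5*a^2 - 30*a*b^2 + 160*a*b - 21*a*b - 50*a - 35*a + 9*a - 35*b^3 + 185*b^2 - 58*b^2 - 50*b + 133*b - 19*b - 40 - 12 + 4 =a^2*(5*b - 20) + a*(-30*b^2 + 139*b - 76) - 35*b^3 + 127*b^2 + 64*b - 48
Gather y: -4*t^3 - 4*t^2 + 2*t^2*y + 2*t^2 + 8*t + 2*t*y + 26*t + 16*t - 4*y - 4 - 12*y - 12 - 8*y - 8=-4*t^3 - 2*t^2 + 50*t + y*(2*t^2 + 2*t - 24) - 24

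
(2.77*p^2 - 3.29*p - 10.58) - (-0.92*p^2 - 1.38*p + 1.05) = 3.69*p^2 - 1.91*p - 11.63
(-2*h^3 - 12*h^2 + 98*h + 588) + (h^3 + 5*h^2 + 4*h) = -h^3 - 7*h^2 + 102*h + 588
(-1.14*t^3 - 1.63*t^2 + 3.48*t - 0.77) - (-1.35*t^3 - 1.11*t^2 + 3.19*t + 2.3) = 0.21*t^3 - 0.52*t^2 + 0.29*t - 3.07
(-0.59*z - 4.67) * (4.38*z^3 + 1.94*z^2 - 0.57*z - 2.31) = -2.5842*z^4 - 21.5992*z^3 - 8.7235*z^2 + 4.0248*z + 10.7877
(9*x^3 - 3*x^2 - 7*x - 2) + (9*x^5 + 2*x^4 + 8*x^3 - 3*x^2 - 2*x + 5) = 9*x^5 + 2*x^4 + 17*x^3 - 6*x^2 - 9*x + 3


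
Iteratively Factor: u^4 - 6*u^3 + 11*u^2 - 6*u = (u)*(u^3 - 6*u^2 + 11*u - 6) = u*(u - 2)*(u^2 - 4*u + 3) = u*(u - 3)*(u - 2)*(u - 1)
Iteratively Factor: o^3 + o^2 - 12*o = (o)*(o^2 + o - 12) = o*(o - 3)*(o + 4)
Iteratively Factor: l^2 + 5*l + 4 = (l + 4)*(l + 1)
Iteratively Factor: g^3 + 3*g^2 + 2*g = (g + 2)*(g^2 + g) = g*(g + 2)*(g + 1)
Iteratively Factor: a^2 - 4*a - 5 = (a - 5)*(a + 1)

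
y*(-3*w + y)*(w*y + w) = -3*w^2*y^2 - 3*w^2*y + w*y^3 + w*y^2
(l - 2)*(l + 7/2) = l^2 + 3*l/2 - 7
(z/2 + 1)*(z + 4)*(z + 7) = z^3/2 + 13*z^2/2 + 25*z + 28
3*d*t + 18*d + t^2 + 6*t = (3*d + t)*(t + 6)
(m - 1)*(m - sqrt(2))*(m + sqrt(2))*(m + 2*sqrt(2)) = m^4 - m^3 + 2*sqrt(2)*m^3 - 2*sqrt(2)*m^2 - 2*m^2 - 4*sqrt(2)*m + 2*m + 4*sqrt(2)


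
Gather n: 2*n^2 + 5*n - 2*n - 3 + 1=2*n^2 + 3*n - 2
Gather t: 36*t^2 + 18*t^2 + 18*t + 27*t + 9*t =54*t^2 + 54*t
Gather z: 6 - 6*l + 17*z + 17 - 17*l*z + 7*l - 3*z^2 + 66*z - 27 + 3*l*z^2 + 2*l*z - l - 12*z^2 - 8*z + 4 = z^2*(3*l - 15) + z*(75 - 15*l)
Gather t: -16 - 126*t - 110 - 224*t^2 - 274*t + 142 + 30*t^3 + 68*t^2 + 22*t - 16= 30*t^3 - 156*t^2 - 378*t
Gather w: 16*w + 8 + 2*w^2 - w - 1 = 2*w^2 + 15*w + 7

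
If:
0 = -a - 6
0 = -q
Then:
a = -6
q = 0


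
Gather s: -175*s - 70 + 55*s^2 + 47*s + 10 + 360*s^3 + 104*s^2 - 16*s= 360*s^3 + 159*s^2 - 144*s - 60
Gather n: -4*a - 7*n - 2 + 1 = -4*a - 7*n - 1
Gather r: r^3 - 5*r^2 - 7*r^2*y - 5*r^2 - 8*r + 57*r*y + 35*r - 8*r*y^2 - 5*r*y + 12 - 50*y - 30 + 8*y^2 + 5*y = r^3 + r^2*(-7*y - 10) + r*(-8*y^2 + 52*y + 27) + 8*y^2 - 45*y - 18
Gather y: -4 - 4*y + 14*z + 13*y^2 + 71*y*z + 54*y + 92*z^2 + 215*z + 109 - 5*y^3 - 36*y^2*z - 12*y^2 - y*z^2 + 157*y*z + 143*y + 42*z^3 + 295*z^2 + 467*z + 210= -5*y^3 + y^2*(1 - 36*z) + y*(-z^2 + 228*z + 193) + 42*z^3 + 387*z^2 + 696*z + 315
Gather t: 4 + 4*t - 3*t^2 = -3*t^2 + 4*t + 4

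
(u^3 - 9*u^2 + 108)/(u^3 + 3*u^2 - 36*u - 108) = (u - 6)/(u + 6)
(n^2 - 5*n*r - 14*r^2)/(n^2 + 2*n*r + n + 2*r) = (n - 7*r)/(n + 1)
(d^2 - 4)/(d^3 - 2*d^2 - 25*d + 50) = (d + 2)/(d^2 - 25)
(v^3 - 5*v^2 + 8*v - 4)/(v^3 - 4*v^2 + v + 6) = (v^2 - 3*v + 2)/(v^2 - 2*v - 3)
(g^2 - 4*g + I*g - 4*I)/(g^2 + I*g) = (g - 4)/g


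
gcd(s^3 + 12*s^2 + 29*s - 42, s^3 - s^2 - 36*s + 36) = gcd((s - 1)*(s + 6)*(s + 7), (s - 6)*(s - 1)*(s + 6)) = s^2 + 5*s - 6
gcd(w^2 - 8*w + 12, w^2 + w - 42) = w - 6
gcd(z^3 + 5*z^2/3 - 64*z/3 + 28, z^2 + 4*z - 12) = z^2 + 4*z - 12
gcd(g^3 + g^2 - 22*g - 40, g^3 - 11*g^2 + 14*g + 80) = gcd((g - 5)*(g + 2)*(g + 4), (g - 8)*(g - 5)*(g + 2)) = g^2 - 3*g - 10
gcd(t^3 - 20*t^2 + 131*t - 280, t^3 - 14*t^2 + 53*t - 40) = t^2 - 13*t + 40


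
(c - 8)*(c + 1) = c^2 - 7*c - 8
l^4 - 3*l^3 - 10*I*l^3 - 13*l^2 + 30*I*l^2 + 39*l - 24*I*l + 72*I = (l - 3)*(l - 8*I)*(l - 3*I)*(l + I)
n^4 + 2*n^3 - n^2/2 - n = n*(n + 2)*(n - sqrt(2)/2)*(n + sqrt(2)/2)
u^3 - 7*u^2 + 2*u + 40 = (u - 5)*(u - 4)*(u + 2)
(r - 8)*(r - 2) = r^2 - 10*r + 16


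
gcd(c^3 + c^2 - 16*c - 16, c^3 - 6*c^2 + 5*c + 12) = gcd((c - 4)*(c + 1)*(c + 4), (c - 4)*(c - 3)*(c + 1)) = c^2 - 3*c - 4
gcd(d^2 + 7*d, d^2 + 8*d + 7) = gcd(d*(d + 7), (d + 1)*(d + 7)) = d + 7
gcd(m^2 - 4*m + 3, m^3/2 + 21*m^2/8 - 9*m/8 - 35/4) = 1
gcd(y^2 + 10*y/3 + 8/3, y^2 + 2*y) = y + 2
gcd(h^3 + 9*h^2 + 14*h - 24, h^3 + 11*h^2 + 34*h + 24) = h^2 + 10*h + 24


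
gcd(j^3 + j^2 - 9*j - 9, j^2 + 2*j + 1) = j + 1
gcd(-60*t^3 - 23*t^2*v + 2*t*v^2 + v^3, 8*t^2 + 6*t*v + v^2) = 4*t + v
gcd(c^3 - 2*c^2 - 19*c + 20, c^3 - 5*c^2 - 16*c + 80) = c^2 - c - 20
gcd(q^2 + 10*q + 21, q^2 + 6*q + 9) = q + 3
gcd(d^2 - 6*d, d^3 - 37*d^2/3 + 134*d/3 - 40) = d - 6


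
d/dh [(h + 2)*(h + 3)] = 2*h + 5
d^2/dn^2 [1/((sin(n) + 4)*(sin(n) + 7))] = (-4*sin(n)^4 - 33*sin(n)^3 - 3*sin(n)^2 + 374*sin(n) + 186)/((sin(n) + 4)^3*(sin(n) + 7)^3)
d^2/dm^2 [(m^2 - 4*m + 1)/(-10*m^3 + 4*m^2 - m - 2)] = 2*(-100*m^6 + 1200*m^5 - 1050*m^4 + 480*m^3 - 582*m^2 + 168*m - 21)/(1000*m^9 - 1200*m^8 + 780*m^7 + 296*m^6 - 402*m^5 + 204*m^4 + 73*m^3 - 42*m^2 + 12*m + 8)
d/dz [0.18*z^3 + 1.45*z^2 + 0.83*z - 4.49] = 0.54*z^2 + 2.9*z + 0.83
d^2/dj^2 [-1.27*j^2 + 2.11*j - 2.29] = -2.54000000000000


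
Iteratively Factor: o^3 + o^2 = (o + 1)*(o^2) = o*(o + 1)*(o)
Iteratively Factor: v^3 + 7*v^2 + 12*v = (v + 4)*(v^2 + 3*v) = (v + 3)*(v + 4)*(v)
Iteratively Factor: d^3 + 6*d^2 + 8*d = (d + 4)*(d^2 + 2*d) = (d + 2)*(d + 4)*(d)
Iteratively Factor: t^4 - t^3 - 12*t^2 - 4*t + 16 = (t + 2)*(t^3 - 3*t^2 - 6*t + 8) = (t - 4)*(t + 2)*(t^2 + t - 2) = (t - 4)*(t + 2)^2*(t - 1)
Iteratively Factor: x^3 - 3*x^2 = (x)*(x^2 - 3*x) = x*(x - 3)*(x)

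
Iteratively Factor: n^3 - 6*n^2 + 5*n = (n)*(n^2 - 6*n + 5) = n*(n - 5)*(n - 1)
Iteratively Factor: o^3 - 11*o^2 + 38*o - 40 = (o - 4)*(o^2 - 7*o + 10) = (o - 4)*(o - 2)*(o - 5)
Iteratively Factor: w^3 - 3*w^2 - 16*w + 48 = (w + 4)*(w^2 - 7*w + 12) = (w - 3)*(w + 4)*(w - 4)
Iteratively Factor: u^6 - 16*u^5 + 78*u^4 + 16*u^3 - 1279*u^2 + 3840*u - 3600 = (u + 4)*(u^5 - 20*u^4 + 158*u^3 - 616*u^2 + 1185*u - 900) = (u - 5)*(u + 4)*(u^4 - 15*u^3 + 83*u^2 - 201*u + 180) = (u - 5)*(u - 3)*(u + 4)*(u^3 - 12*u^2 + 47*u - 60) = (u - 5)^2*(u - 3)*(u + 4)*(u^2 - 7*u + 12) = (u - 5)^2*(u - 4)*(u - 3)*(u + 4)*(u - 3)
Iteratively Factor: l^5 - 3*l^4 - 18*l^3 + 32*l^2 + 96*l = (l + 3)*(l^4 - 6*l^3 + 32*l) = (l - 4)*(l + 3)*(l^3 - 2*l^2 - 8*l) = (l - 4)*(l + 2)*(l + 3)*(l^2 - 4*l) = l*(l - 4)*(l + 2)*(l + 3)*(l - 4)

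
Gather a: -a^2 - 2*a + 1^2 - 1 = -a^2 - 2*a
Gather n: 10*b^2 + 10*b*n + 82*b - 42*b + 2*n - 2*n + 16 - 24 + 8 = 10*b^2 + 10*b*n + 40*b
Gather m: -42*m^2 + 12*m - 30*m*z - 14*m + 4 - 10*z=-42*m^2 + m*(-30*z - 2) - 10*z + 4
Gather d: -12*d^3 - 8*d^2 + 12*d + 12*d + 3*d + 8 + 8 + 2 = -12*d^3 - 8*d^2 + 27*d + 18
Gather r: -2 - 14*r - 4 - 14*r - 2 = -28*r - 8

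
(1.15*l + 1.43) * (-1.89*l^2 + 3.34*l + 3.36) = -2.1735*l^3 + 1.1383*l^2 + 8.6402*l + 4.8048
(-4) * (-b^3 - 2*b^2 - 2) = 4*b^3 + 8*b^2 + 8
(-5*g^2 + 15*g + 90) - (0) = -5*g^2 + 15*g + 90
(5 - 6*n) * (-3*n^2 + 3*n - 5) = 18*n^3 - 33*n^2 + 45*n - 25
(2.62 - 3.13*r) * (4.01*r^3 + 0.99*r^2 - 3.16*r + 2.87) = -12.5513*r^4 + 7.4075*r^3 + 12.4846*r^2 - 17.2623*r + 7.5194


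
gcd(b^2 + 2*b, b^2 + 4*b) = b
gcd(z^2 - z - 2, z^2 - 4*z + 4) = z - 2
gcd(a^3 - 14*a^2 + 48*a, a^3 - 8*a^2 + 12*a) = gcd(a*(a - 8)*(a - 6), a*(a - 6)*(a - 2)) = a^2 - 6*a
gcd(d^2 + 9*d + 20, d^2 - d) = 1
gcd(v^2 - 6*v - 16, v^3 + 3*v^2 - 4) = v + 2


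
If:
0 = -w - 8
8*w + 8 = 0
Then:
No Solution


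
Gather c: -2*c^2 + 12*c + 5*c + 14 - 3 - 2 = -2*c^2 + 17*c + 9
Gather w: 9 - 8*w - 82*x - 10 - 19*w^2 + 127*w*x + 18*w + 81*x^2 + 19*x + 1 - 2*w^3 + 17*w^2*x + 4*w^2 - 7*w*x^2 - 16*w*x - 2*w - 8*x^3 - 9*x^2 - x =-2*w^3 + w^2*(17*x - 15) + w*(-7*x^2 + 111*x + 8) - 8*x^3 + 72*x^2 - 64*x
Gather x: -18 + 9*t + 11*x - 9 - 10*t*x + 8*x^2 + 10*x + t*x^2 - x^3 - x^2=9*t - x^3 + x^2*(t + 7) + x*(21 - 10*t) - 27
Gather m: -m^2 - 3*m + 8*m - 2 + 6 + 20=-m^2 + 5*m + 24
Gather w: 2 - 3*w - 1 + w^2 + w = w^2 - 2*w + 1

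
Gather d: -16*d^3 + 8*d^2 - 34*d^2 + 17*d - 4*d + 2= -16*d^3 - 26*d^2 + 13*d + 2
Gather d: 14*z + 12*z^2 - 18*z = 12*z^2 - 4*z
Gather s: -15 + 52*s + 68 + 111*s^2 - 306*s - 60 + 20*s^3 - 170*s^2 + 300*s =20*s^3 - 59*s^2 + 46*s - 7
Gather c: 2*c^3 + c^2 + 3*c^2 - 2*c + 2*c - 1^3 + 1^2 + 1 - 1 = 2*c^3 + 4*c^2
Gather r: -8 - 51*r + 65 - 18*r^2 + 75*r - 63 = -18*r^2 + 24*r - 6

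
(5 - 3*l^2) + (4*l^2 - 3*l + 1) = l^2 - 3*l + 6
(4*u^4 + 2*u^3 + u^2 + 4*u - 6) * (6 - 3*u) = -12*u^5 + 18*u^4 + 9*u^3 - 6*u^2 + 42*u - 36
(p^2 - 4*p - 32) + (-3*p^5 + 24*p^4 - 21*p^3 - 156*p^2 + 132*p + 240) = -3*p^5 + 24*p^4 - 21*p^3 - 155*p^2 + 128*p + 208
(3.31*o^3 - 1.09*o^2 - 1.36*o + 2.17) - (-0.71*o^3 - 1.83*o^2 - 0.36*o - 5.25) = 4.02*o^3 + 0.74*o^2 - 1.0*o + 7.42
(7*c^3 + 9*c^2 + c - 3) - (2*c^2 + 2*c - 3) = 7*c^3 + 7*c^2 - c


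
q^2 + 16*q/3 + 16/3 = (q + 4/3)*(q + 4)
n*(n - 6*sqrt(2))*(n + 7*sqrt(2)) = n^3 + sqrt(2)*n^2 - 84*n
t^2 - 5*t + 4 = (t - 4)*(t - 1)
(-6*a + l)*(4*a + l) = -24*a^2 - 2*a*l + l^2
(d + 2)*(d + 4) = d^2 + 6*d + 8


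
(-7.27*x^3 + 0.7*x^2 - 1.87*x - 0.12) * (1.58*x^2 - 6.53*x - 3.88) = -11.4866*x^5 + 48.5791*x^4 + 20.682*x^3 + 9.3055*x^2 + 8.0392*x + 0.4656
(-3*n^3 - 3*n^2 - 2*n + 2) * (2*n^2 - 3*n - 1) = -6*n^5 + 3*n^4 + 8*n^3 + 13*n^2 - 4*n - 2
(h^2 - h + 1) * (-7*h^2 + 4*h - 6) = -7*h^4 + 11*h^3 - 17*h^2 + 10*h - 6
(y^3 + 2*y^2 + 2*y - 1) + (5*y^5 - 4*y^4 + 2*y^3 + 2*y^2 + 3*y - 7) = 5*y^5 - 4*y^4 + 3*y^3 + 4*y^2 + 5*y - 8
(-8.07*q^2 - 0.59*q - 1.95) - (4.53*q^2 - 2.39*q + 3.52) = -12.6*q^2 + 1.8*q - 5.47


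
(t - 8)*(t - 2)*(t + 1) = t^3 - 9*t^2 + 6*t + 16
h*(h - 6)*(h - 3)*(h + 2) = h^4 - 7*h^3 + 36*h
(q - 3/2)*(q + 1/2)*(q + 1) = q^3 - 7*q/4 - 3/4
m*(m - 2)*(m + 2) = m^3 - 4*m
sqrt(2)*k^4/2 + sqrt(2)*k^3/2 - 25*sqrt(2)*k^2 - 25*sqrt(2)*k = k*(k - 5*sqrt(2))*(k + 5*sqrt(2))*(sqrt(2)*k/2 + sqrt(2)/2)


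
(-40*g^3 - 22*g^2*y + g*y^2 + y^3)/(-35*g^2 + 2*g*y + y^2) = (8*g^2 + 6*g*y + y^2)/(7*g + y)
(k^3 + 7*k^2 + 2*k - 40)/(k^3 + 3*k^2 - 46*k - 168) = (k^2 + 3*k - 10)/(k^2 - k - 42)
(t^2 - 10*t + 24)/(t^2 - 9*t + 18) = (t - 4)/(t - 3)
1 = 1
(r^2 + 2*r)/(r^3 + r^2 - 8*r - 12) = r/(r^2 - r - 6)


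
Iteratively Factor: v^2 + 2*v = (v + 2)*(v)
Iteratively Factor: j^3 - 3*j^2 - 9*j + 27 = (j - 3)*(j^2 - 9) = (j - 3)^2*(j + 3)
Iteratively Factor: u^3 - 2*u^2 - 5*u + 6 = (u - 1)*(u^2 - u - 6) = (u - 1)*(u + 2)*(u - 3)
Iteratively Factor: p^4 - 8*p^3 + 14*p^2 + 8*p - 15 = (p + 1)*(p^3 - 9*p^2 + 23*p - 15) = (p - 5)*(p + 1)*(p^2 - 4*p + 3) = (p - 5)*(p - 3)*(p + 1)*(p - 1)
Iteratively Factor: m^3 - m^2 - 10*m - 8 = (m + 2)*(m^2 - 3*m - 4) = (m + 1)*(m + 2)*(m - 4)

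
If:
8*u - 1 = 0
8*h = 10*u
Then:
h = 5/32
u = 1/8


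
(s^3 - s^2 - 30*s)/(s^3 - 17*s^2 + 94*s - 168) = s*(s + 5)/(s^2 - 11*s + 28)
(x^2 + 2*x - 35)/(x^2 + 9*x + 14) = (x - 5)/(x + 2)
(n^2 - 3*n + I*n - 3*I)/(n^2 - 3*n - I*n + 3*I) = (n + I)/(n - I)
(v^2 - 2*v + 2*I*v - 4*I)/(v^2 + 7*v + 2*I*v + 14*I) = (v - 2)/(v + 7)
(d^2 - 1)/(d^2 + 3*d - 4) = (d + 1)/(d + 4)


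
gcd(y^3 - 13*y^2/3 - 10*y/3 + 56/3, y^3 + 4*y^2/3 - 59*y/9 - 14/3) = y - 7/3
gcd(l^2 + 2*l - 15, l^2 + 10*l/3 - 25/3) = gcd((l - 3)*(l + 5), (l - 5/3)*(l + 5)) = l + 5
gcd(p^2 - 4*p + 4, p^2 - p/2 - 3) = p - 2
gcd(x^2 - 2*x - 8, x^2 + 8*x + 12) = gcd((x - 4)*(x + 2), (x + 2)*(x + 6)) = x + 2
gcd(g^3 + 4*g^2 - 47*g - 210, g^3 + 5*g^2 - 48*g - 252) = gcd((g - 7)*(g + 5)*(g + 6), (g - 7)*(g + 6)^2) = g^2 - g - 42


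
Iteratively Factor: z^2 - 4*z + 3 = (z - 3)*(z - 1)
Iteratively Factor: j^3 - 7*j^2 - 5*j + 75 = (j - 5)*(j^2 - 2*j - 15) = (j - 5)*(j + 3)*(j - 5)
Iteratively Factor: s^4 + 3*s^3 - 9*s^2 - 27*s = (s - 3)*(s^3 + 6*s^2 + 9*s) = (s - 3)*(s + 3)*(s^2 + 3*s) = (s - 3)*(s + 3)^2*(s)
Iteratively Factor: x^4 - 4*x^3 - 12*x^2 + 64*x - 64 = (x + 4)*(x^3 - 8*x^2 + 20*x - 16) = (x - 2)*(x + 4)*(x^2 - 6*x + 8) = (x - 4)*(x - 2)*(x + 4)*(x - 2)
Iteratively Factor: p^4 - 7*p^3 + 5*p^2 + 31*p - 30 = (p - 5)*(p^3 - 2*p^2 - 5*p + 6) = (p - 5)*(p - 3)*(p^2 + p - 2) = (p - 5)*(p - 3)*(p + 2)*(p - 1)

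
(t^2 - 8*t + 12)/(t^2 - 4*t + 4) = (t - 6)/(t - 2)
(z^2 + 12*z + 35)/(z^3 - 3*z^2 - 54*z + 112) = (z + 5)/(z^2 - 10*z + 16)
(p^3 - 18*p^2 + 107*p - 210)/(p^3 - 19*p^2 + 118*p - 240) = (p - 7)/(p - 8)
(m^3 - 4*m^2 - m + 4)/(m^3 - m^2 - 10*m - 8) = (m - 1)/(m + 2)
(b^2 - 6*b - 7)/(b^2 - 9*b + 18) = (b^2 - 6*b - 7)/(b^2 - 9*b + 18)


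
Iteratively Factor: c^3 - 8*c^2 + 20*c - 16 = (c - 2)*(c^2 - 6*c + 8) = (c - 4)*(c - 2)*(c - 2)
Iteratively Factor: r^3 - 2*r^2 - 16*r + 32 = (r + 4)*(r^2 - 6*r + 8) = (r - 2)*(r + 4)*(r - 4)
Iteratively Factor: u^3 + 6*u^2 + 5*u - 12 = (u + 3)*(u^2 + 3*u - 4) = (u + 3)*(u + 4)*(u - 1)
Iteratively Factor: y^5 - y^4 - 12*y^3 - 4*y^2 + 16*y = (y + 2)*(y^4 - 3*y^3 - 6*y^2 + 8*y) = (y + 2)^2*(y^3 - 5*y^2 + 4*y) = (y - 1)*(y + 2)^2*(y^2 - 4*y) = (y - 4)*(y - 1)*(y + 2)^2*(y)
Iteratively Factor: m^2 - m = (m)*(m - 1)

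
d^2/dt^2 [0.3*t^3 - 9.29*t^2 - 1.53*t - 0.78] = 1.8*t - 18.58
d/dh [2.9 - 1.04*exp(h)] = -1.04*exp(h)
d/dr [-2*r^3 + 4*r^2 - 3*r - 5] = -6*r^2 + 8*r - 3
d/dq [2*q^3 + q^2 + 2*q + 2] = 6*q^2 + 2*q + 2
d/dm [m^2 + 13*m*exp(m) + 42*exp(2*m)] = 13*m*exp(m) + 2*m + 84*exp(2*m) + 13*exp(m)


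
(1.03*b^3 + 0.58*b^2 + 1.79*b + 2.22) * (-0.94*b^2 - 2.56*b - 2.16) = -0.9682*b^5 - 3.182*b^4 - 5.3922*b^3 - 7.922*b^2 - 9.5496*b - 4.7952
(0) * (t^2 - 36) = 0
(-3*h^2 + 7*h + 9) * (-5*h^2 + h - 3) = 15*h^4 - 38*h^3 - 29*h^2 - 12*h - 27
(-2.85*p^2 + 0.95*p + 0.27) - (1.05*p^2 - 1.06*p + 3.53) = -3.9*p^2 + 2.01*p - 3.26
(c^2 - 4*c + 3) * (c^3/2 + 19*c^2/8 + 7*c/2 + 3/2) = c^5/2 + 3*c^4/8 - 9*c^3/2 - 43*c^2/8 + 9*c/2 + 9/2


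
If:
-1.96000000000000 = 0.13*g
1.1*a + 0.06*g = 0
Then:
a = 0.82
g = -15.08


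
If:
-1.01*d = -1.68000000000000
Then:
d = 1.66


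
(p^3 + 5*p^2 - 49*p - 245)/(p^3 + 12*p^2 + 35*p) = (p - 7)/p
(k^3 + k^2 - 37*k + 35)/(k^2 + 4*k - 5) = (k^2 + 2*k - 35)/(k + 5)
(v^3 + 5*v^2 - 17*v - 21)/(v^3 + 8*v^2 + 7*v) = (v - 3)/v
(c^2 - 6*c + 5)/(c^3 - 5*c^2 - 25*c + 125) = (c - 1)/(c^2 - 25)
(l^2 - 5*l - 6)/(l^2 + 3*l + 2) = (l - 6)/(l + 2)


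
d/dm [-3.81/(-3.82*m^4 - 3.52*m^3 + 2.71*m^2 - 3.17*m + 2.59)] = (-58.2168*m^3 - 40.2336*m^2 + 20.6502*m - 12.0777)/(3.82*m^4 + 3.52*m^3 - 2.71*m^2 + 3.17*m - 2.59)^2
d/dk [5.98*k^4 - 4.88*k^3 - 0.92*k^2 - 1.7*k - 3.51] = 23.92*k^3 - 14.64*k^2 - 1.84*k - 1.7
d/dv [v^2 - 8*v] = 2*v - 8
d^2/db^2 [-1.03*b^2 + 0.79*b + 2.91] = -2.06000000000000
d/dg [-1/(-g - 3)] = -1/(g + 3)^2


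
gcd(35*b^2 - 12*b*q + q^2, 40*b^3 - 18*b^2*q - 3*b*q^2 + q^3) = -5*b + q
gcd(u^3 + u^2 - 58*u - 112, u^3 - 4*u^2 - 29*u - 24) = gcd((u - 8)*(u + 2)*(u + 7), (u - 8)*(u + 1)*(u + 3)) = u - 8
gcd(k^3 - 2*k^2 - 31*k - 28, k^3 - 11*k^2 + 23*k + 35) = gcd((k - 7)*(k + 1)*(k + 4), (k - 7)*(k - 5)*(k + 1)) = k^2 - 6*k - 7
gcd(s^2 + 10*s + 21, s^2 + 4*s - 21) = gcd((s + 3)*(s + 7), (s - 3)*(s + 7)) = s + 7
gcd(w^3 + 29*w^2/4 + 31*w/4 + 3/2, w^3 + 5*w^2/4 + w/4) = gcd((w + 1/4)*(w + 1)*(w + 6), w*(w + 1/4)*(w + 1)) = w^2 + 5*w/4 + 1/4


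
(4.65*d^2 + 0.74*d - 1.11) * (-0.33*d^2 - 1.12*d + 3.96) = -1.5345*d^4 - 5.4522*d^3 + 17.9515*d^2 + 4.1736*d - 4.3956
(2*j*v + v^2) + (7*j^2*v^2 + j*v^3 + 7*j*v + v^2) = 7*j^2*v^2 + j*v^3 + 9*j*v + 2*v^2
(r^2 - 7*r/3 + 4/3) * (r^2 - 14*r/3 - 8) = r^4 - 7*r^3 + 38*r^2/9 + 112*r/9 - 32/3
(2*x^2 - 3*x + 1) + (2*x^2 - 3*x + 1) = 4*x^2 - 6*x + 2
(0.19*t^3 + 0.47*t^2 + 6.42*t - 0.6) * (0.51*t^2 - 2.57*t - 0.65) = 0.0969*t^5 - 0.2486*t^4 + 1.9428*t^3 - 17.1109*t^2 - 2.631*t + 0.39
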